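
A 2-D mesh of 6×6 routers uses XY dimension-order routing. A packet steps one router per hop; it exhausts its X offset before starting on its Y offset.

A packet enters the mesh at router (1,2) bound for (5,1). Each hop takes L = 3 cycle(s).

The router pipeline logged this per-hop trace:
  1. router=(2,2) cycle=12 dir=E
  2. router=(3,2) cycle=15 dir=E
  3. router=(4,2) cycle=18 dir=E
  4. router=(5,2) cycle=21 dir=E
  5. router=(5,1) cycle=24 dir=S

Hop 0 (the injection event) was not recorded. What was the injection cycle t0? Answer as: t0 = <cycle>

t0 = 9

Hop 1 reached at cycle 12; hop k is at t0 + k·L.
Therefore t0 = 12 − L = 9.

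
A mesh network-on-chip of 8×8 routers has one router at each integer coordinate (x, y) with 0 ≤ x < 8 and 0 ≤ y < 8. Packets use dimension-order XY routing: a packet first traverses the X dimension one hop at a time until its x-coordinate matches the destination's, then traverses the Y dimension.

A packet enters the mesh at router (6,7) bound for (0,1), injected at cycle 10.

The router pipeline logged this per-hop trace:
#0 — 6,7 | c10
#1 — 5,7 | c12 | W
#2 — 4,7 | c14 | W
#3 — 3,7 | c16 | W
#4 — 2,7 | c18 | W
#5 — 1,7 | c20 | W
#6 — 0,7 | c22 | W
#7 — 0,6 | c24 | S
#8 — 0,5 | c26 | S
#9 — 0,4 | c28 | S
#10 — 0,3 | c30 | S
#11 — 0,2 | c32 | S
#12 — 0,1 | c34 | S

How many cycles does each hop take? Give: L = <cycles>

L = 2

Δcyc across hop 0→1: 12 − 10 = 2.
Per-hop latency L = Δcyc = 2.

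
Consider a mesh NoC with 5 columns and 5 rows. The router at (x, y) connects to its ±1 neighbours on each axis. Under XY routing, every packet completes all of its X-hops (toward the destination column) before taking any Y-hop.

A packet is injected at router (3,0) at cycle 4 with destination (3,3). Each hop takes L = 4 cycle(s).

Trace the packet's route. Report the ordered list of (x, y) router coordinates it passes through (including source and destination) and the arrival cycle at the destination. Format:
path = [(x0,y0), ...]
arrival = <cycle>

path = [(3,0), (3,1), (3,2), (3,3)]
arrival = 16

  0. router=(3,0) cycle=4 (inject)
  1. router=(3,1) cycle=8 dir=N
  2. router=(3,2) cycle=12 dir=N
  3. router=(3,3) cycle=16 dir=N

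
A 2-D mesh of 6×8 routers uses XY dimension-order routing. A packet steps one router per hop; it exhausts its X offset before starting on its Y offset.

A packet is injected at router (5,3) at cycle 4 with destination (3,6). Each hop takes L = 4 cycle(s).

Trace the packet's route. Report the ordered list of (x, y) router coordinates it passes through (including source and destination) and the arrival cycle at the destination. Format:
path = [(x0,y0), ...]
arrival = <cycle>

path = [(5,3), (4,3), (3,3), (3,4), (3,5), (3,6)]
arrival = 24

t=4: at (5,3)
t=8: at (4,3) after W
t=12: at (3,3) after W
t=16: at (3,4) after N
t=20: at (3,5) after N
t=24: at (3,6) after N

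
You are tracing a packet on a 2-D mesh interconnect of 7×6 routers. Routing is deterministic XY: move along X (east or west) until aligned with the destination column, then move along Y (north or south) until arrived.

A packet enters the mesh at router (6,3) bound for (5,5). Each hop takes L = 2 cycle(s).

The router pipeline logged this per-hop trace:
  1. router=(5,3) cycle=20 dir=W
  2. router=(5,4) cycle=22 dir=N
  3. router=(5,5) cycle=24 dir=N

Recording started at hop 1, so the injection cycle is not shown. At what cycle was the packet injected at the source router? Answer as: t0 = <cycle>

t0 = 18

cyc[1] = 20 and cyc[k] = t0 + k·L for every k.
Subtract one hop: t0 = 20 − 2 = 18.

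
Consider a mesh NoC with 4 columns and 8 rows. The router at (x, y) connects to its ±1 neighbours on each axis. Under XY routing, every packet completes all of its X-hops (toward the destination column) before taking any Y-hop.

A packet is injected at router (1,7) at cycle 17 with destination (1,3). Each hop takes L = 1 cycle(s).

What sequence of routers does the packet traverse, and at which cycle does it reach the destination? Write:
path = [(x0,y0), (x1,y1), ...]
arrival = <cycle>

  0. router=(1,7) cycle=17 (inject)
  1. router=(1,6) cycle=18 dir=S
  2. router=(1,5) cycle=19 dir=S
  3. router=(1,4) cycle=20 dir=S
  4. router=(1,3) cycle=21 dir=S

path = [(1,7), (1,6), (1,5), (1,4), (1,3)]
arrival = 21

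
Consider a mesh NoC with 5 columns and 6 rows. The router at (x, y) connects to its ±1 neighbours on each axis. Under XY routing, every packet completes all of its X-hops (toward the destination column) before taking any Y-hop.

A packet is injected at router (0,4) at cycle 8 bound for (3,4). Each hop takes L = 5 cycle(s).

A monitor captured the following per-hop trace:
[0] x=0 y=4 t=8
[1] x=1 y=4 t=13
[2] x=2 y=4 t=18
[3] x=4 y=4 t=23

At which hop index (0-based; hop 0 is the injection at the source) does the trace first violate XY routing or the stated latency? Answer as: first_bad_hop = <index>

first_bad_hop = 3

check 1→ d=(1,0) cyc+5: ok
check 2→ d=(1,0) cyc+5: ok
check 3→ d=(2,0) cyc+5: BAD: non-unit step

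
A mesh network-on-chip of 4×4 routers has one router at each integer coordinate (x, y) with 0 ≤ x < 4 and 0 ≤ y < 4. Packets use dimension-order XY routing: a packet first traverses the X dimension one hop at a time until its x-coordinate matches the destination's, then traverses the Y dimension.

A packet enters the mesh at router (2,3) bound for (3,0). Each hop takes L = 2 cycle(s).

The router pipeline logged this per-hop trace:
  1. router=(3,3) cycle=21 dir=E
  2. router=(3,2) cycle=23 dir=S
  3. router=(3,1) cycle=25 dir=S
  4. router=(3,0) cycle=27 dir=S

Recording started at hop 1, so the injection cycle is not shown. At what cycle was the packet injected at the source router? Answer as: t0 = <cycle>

At hop 1 the cycle is 21; in general cyc_k = t0 + kL.
Therefore t0 = 21 − L = 19.

t0 = 19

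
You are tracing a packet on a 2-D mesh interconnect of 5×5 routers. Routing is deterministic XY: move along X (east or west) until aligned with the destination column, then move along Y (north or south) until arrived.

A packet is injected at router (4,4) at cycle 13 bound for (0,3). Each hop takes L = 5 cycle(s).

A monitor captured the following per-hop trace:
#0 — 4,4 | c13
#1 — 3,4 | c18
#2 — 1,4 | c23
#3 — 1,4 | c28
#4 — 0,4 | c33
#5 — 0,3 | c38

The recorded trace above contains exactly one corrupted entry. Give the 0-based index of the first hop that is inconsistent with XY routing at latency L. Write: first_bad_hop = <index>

first_bad_hop = 2

[1] (-1,+0) / 5c ⇒ ok
[2] (-2,+0) / 5c ⇒ BAD: non-unit step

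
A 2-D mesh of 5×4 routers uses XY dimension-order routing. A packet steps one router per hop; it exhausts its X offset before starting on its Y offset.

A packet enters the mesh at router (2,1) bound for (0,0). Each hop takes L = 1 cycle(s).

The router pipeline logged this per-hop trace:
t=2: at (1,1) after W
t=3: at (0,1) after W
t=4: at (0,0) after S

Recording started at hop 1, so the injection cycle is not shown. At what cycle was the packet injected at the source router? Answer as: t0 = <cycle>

The first recorded entry is hop 1 at cycle 2.
Therefore t0 = 2 − L = 1.

t0 = 1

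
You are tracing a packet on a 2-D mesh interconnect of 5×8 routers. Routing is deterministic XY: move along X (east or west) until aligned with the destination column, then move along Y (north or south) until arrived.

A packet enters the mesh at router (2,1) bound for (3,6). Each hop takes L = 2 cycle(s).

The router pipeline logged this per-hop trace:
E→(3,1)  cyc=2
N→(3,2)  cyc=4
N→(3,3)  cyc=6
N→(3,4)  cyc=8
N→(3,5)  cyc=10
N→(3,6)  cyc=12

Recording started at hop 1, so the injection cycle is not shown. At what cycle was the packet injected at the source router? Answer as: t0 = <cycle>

t0 = 0

The first recorded entry is hop 1 at cycle 2.
Therefore t0 = 2 − L = 0.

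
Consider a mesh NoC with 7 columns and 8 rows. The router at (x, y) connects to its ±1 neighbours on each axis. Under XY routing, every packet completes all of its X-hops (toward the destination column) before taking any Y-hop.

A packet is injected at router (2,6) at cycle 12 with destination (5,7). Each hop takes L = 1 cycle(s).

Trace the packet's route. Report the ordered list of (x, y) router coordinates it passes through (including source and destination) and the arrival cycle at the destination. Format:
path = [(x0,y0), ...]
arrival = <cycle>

path = [(2,6), (3,6), (4,6), (5,6), (5,7)]
arrival = 16

src (2,6)  cyc=12
E→(3,6)  cyc=13
E→(4,6)  cyc=14
E→(5,6)  cyc=15
N→(5,7)  cyc=16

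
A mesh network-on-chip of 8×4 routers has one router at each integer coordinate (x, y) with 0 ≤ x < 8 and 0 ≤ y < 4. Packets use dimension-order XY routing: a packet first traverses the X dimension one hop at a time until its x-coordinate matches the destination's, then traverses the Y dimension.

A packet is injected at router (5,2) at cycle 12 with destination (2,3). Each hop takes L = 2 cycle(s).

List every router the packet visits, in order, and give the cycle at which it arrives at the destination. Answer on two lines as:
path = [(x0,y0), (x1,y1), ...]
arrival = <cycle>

hop 0: (5,2) @ cyc 12
hop 1: (4,2) @ cyc 14  [W]
hop 2: (3,2) @ cyc 16  [W]
hop 3: (2,2) @ cyc 18  [W]
hop 4: (2,3) @ cyc 20  [N]

path = [(5,2), (4,2), (3,2), (2,2), (2,3)]
arrival = 20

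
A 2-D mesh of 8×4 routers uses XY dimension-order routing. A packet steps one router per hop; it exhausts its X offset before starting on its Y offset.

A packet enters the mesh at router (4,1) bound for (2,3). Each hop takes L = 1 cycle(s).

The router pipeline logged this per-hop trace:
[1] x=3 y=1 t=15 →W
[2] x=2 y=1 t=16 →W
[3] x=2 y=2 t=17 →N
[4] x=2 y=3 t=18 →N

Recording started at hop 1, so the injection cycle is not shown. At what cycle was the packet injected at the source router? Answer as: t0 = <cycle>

The first recorded entry is hop 1 at cycle 15.
Therefore t0 = 15 − L = 14.

t0 = 14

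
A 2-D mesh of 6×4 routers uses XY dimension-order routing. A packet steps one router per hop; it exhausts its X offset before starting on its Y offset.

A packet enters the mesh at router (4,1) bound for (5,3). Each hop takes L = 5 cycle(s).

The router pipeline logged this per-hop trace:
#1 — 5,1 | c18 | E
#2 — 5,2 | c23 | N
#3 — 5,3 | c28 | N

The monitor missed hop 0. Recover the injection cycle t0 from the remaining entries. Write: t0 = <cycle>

Hop 1 reached at cycle 18; hop k is at t0 + k·L.
Subtract one hop: t0 = 18 − 5 = 13.

t0 = 13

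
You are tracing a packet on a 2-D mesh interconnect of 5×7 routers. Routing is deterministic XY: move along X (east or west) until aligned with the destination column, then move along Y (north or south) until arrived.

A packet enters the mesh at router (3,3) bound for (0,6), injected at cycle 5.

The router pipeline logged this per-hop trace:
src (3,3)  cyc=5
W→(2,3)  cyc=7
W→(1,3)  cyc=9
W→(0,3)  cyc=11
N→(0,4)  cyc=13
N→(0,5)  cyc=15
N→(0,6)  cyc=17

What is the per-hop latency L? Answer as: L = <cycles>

From hop 0 (5) to hop 1 (7): +2 cycles.
One hop costs L cycles, so L = 2.

L = 2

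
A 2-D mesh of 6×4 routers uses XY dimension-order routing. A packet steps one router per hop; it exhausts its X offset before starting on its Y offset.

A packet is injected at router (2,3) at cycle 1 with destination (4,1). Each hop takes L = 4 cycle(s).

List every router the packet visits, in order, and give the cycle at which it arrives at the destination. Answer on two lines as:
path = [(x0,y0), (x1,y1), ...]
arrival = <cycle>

path = [(2,3), (3,3), (4,3), (4,2), (4,1)]
arrival = 17

[0] x=2 y=3 t=1
[1] x=3 y=3 t=5 →E
[2] x=4 y=3 t=9 →E
[3] x=4 y=2 t=13 →S
[4] x=4 y=1 t=17 →S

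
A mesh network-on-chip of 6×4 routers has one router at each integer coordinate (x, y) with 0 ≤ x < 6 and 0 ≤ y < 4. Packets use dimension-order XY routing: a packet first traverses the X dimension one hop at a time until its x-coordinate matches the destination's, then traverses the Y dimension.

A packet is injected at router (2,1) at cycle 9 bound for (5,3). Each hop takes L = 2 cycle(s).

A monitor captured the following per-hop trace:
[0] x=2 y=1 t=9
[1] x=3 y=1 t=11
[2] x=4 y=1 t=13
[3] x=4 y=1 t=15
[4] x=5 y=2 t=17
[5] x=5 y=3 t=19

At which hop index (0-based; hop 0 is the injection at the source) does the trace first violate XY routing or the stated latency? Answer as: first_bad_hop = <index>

first_bad_hop = 3

  1: Δx=+1 Δy=+0 Δt=2 [ok]
  2: Δx=+1 Δy=+0 Δt=2 [ok]
  3: Δx=+0 Δy=+0 Δt=2 [BAD: non-unit step]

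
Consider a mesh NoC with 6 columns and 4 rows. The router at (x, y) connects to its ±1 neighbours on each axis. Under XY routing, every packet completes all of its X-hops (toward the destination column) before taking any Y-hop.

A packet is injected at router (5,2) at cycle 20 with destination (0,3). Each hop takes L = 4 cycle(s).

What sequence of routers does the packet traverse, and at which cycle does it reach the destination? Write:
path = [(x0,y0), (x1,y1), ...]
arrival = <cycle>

#0 — 5,2 | c20
#1 — 4,2 | c24 | W
#2 — 3,2 | c28 | W
#3 — 2,2 | c32 | W
#4 — 1,2 | c36 | W
#5 — 0,2 | c40 | W
#6 — 0,3 | c44 | N

path = [(5,2), (4,2), (3,2), (2,2), (1,2), (0,2), (0,3)]
arrival = 44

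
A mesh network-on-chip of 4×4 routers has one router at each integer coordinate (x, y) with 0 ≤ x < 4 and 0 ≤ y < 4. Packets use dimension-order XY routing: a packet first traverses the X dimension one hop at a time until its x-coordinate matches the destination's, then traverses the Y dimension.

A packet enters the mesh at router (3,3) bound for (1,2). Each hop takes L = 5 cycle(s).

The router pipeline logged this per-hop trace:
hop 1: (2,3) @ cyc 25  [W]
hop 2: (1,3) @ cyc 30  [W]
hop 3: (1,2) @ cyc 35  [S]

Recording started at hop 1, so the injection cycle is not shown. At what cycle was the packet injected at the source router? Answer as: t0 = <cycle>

Hop 1 reached at cycle 25; hop k is at t0 + k·L.
So t0 = 25 − 1·5 = 20.

t0 = 20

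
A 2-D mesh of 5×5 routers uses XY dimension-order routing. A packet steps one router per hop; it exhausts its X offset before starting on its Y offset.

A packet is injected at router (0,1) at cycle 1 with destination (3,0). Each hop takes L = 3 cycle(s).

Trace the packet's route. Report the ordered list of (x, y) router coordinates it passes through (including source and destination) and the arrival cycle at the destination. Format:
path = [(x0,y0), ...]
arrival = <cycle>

hop 0: (0,1) @ cyc 1
hop 1: (1,1) @ cyc 4  [E]
hop 2: (2,1) @ cyc 7  [E]
hop 3: (3,1) @ cyc 10  [E]
hop 4: (3,0) @ cyc 13  [S]

path = [(0,1), (1,1), (2,1), (3,1), (3,0)]
arrival = 13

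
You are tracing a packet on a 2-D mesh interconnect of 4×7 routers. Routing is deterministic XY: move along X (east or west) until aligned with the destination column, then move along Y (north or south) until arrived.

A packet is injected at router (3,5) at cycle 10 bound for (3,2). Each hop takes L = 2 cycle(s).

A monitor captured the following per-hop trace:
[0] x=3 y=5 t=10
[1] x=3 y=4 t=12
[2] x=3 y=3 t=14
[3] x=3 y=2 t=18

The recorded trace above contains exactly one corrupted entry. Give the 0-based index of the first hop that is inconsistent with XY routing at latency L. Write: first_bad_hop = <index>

first_bad_hop = 3

check 1→ d=(0,-1) cyc+2: ok
check 2→ d=(0,-1) cyc+2: ok
check 3→ d=(0,-1) cyc+4: BAD: Δcyc=4≠L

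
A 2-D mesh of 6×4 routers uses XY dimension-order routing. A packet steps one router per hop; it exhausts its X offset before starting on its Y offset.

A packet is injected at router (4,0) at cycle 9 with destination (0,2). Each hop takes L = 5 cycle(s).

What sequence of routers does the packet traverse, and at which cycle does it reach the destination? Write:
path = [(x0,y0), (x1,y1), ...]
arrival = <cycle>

#0 — 4,0 | c9
#1 — 3,0 | c14 | W
#2 — 2,0 | c19 | W
#3 — 1,0 | c24 | W
#4 — 0,0 | c29 | W
#5 — 0,1 | c34 | N
#6 — 0,2 | c39 | N

path = [(4,0), (3,0), (2,0), (1,0), (0,0), (0,1), (0,2)]
arrival = 39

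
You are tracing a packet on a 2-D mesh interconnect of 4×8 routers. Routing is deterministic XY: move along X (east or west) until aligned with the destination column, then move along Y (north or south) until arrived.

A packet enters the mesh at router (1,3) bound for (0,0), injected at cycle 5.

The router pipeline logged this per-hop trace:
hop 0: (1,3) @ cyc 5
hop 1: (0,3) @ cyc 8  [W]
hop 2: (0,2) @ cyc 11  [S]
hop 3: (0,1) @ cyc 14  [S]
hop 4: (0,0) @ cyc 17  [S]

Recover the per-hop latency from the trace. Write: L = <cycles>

L = 3

From hop 0 (5) to hop 1 (8): +3 cycles.
Each hop adds L, hence L = 3.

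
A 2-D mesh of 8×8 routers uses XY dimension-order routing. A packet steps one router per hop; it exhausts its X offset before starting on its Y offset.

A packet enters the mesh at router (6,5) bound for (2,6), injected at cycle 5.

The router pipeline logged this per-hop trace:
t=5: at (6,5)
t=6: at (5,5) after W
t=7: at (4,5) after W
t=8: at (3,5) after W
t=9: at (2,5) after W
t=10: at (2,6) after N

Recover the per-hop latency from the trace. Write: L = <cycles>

cyc[1] − cyc[0] = 6 − 5 = 1.
Each hop adds L, hence L = 1.

L = 1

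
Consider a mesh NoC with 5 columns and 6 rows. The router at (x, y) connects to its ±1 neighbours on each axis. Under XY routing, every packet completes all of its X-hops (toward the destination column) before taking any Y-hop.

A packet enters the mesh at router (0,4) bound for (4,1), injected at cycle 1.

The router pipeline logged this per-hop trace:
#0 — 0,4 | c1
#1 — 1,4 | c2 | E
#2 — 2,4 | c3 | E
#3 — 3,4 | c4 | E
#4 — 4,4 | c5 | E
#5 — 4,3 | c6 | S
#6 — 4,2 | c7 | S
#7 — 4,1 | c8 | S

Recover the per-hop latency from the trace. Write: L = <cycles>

L = 1

Δcyc across hop 0→1: 2 − 1 = 1.
That increment is L by definition: L = 1.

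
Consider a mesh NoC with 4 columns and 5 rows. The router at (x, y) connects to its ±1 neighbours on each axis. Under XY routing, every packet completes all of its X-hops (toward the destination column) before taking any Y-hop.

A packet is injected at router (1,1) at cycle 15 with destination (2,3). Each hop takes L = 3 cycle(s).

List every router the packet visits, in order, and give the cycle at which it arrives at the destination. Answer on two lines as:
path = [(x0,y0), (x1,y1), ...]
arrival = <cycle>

path = [(1,1), (2,1), (2,2), (2,3)]
arrival = 24

src (1,1)  cyc=15
E→(2,1)  cyc=18
N→(2,2)  cyc=21
N→(2,3)  cyc=24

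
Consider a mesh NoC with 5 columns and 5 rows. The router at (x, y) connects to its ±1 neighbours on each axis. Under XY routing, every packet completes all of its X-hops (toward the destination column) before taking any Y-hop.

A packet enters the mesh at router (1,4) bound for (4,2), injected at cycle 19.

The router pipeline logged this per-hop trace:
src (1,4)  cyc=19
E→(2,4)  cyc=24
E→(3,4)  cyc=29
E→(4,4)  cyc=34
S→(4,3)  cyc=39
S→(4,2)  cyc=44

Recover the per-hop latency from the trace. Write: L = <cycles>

L = 5

From hop 0 (19) to hop 1 (24): +5 cycles.
Per-hop latency L = Δcyc = 5.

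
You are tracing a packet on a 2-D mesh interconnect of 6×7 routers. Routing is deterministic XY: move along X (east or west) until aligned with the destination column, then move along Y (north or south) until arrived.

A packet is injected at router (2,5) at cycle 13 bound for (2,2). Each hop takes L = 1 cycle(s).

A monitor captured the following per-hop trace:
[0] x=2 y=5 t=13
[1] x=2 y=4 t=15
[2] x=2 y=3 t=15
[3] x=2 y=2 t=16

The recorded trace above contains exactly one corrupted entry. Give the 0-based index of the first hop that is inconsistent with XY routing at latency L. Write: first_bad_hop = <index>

hop 1: step (+0,-1), +2 cyc — BAD: Δcyc=2≠L

first_bad_hop = 1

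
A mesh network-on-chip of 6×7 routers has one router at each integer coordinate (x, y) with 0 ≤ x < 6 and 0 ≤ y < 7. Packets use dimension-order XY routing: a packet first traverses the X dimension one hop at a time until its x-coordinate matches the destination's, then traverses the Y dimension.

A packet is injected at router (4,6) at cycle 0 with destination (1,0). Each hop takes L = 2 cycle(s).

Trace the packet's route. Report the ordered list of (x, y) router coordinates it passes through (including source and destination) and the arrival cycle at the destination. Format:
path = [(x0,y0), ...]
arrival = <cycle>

path = [(4,6), (3,6), (2,6), (1,6), (1,5), (1,4), (1,3), (1,2), (1,1), (1,0)]
arrival = 18

t=0: at (4,6)
t=2: at (3,6) after W
t=4: at (2,6) after W
t=6: at (1,6) after W
t=8: at (1,5) after S
t=10: at (1,4) after S
t=12: at (1,3) after S
t=14: at (1,2) after S
t=16: at (1,1) after S
t=18: at (1,0) after S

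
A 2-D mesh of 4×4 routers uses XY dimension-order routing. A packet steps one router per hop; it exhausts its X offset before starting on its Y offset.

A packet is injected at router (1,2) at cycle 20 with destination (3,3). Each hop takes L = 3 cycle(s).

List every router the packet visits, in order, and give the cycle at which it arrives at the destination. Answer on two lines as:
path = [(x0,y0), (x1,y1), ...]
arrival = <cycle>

path = [(1,2), (2,2), (3,2), (3,3)]
arrival = 29

t=20: at (1,2)
t=23: at (2,2) after E
t=26: at (3,2) after E
t=29: at (3,3) after N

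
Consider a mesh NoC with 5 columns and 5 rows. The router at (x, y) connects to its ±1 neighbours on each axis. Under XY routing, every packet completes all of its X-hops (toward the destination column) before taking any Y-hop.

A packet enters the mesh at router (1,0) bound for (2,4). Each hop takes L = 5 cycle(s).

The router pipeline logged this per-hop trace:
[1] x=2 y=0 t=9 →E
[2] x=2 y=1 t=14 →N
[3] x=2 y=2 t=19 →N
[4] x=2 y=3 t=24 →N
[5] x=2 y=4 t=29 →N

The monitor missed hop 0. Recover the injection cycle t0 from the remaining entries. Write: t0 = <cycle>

t0 = 4

The first recorded entry is hop 1 at cycle 9.
t0 = cyc[1] − L = 9 − 5 = 4.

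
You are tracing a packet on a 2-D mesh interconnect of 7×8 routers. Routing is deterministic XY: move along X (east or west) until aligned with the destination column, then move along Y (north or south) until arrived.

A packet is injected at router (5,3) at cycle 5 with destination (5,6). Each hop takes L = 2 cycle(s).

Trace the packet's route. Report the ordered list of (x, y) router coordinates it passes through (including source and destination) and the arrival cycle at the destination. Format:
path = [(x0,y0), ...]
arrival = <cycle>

path = [(5,3), (5,4), (5,5), (5,6)]
arrival = 11

src (5,3)  cyc=5
N→(5,4)  cyc=7
N→(5,5)  cyc=9
N→(5,6)  cyc=11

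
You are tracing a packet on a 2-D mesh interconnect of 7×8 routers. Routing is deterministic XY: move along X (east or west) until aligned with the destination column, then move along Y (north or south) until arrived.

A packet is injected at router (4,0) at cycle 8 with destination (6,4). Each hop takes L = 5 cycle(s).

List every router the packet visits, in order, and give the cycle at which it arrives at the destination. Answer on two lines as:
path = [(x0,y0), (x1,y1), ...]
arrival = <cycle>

path = [(4,0), (5,0), (6,0), (6,1), (6,2), (6,3), (6,4)]
arrival = 38

t=8: at (4,0)
t=13: at (5,0) after E
t=18: at (6,0) after E
t=23: at (6,1) after N
t=28: at (6,2) after N
t=33: at (6,3) after N
t=38: at (6,4) after N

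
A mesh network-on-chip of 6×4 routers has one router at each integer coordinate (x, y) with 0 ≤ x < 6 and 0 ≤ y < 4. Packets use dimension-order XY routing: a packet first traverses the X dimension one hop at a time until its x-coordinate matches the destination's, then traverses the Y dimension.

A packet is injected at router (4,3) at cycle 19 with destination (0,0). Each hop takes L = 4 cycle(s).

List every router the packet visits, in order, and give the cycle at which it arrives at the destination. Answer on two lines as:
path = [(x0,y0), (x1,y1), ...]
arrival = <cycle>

t=19: at (4,3)
t=23: at (3,3) after W
t=27: at (2,3) after W
t=31: at (1,3) after W
t=35: at (0,3) after W
t=39: at (0,2) after S
t=43: at (0,1) after S
t=47: at (0,0) after S

path = [(4,3), (3,3), (2,3), (1,3), (0,3), (0,2), (0,1), (0,0)]
arrival = 47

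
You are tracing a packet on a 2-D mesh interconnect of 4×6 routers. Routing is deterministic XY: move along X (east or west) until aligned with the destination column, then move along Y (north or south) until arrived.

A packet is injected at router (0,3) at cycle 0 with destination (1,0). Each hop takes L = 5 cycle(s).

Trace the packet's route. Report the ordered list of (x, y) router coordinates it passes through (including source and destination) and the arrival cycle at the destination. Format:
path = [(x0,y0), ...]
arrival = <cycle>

#0 — 0,3 | c0
#1 — 1,3 | c5 | E
#2 — 1,2 | c10 | S
#3 — 1,1 | c15 | S
#4 — 1,0 | c20 | S

path = [(0,3), (1,3), (1,2), (1,1), (1,0)]
arrival = 20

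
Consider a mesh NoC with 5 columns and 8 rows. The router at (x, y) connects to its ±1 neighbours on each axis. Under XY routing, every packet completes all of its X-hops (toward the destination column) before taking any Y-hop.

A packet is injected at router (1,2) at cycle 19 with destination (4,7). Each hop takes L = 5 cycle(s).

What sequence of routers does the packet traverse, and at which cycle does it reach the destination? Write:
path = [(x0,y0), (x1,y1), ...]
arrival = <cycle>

path = [(1,2), (2,2), (3,2), (4,2), (4,3), (4,4), (4,5), (4,6), (4,7)]
arrival = 59

  0. router=(1,2) cycle=19 (inject)
  1. router=(2,2) cycle=24 dir=E
  2. router=(3,2) cycle=29 dir=E
  3. router=(4,2) cycle=34 dir=E
  4. router=(4,3) cycle=39 dir=N
  5. router=(4,4) cycle=44 dir=N
  6. router=(4,5) cycle=49 dir=N
  7. router=(4,6) cycle=54 dir=N
  8. router=(4,7) cycle=59 dir=N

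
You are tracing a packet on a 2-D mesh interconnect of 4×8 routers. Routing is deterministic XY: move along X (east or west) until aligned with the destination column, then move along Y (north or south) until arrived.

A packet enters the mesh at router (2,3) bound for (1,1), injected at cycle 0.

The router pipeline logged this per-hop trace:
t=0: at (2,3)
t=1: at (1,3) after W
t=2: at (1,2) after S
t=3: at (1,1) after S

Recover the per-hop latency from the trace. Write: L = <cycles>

Δcyc across hop 0→1: 1 − 0 = 1.
Per-hop latency L = Δcyc = 1.

L = 1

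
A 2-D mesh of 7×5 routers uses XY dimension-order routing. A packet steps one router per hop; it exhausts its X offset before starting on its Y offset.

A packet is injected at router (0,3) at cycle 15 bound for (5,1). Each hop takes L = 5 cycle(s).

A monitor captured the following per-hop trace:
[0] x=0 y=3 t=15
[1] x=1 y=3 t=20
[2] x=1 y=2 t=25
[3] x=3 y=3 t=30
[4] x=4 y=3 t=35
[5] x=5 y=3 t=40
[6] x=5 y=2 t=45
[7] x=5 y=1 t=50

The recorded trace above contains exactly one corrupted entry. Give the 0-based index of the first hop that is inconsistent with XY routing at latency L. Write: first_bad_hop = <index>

  1: Δx=+1 Δy=+0 Δt=5 [ok]
  2: Δx=+0 Δy=-1 Δt=5 [BAD: Y-move but x=1≠5]

first_bad_hop = 2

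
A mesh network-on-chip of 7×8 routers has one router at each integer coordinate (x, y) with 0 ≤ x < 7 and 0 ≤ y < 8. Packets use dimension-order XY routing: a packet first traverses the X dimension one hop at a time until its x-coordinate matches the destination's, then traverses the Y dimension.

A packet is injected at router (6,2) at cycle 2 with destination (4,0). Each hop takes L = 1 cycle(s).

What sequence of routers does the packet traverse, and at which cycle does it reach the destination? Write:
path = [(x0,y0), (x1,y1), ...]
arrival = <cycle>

t=2: at (6,2)
t=3: at (5,2) after W
t=4: at (4,2) after W
t=5: at (4,1) after S
t=6: at (4,0) after S

path = [(6,2), (5,2), (4,2), (4,1), (4,0)]
arrival = 6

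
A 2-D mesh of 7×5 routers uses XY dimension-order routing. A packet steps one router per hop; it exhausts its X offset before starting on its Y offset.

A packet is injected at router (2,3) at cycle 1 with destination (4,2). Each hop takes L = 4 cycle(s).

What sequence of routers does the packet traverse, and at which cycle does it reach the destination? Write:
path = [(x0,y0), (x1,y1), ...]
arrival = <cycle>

src (2,3)  cyc=1
E→(3,3)  cyc=5
E→(4,3)  cyc=9
S→(4,2)  cyc=13

path = [(2,3), (3,3), (4,3), (4,2)]
arrival = 13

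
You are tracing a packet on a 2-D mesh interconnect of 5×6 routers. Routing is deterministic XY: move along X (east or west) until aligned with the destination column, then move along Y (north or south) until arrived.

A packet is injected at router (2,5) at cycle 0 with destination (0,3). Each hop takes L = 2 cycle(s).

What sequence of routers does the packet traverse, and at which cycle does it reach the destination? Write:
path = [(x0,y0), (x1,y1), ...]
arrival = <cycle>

path = [(2,5), (1,5), (0,5), (0,4), (0,3)]
arrival = 8

hop 0: (2,5) @ cyc 0
hop 1: (1,5) @ cyc 2  [W]
hop 2: (0,5) @ cyc 4  [W]
hop 3: (0,4) @ cyc 6  [S]
hop 4: (0,3) @ cyc 8  [S]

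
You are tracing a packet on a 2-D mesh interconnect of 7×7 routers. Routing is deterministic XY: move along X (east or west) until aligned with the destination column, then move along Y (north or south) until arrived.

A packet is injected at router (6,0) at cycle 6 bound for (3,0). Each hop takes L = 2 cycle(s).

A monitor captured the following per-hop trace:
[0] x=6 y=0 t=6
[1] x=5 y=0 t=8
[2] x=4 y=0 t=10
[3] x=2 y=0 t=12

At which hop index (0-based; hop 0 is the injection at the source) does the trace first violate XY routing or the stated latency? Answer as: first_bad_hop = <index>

  1: Δx=-1 Δy=+0 Δt=2 [ok]
  2: Δx=-1 Δy=+0 Δt=2 [ok]
  3: Δx=-2 Δy=+0 Δt=2 [BAD: non-unit step]

first_bad_hop = 3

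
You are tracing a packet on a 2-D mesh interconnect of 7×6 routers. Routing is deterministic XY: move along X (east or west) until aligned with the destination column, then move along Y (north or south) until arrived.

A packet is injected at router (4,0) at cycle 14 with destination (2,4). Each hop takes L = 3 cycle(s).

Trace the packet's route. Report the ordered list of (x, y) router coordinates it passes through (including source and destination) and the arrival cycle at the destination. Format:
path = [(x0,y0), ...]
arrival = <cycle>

path = [(4,0), (3,0), (2,0), (2,1), (2,2), (2,3), (2,4)]
arrival = 32

hop 0: (4,0) @ cyc 14
hop 1: (3,0) @ cyc 17  [W]
hop 2: (2,0) @ cyc 20  [W]
hop 3: (2,1) @ cyc 23  [N]
hop 4: (2,2) @ cyc 26  [N]
hop 5: (2,3) @ cyc 29  [N]
hop 6: (2,4) @ cyc 32  [N]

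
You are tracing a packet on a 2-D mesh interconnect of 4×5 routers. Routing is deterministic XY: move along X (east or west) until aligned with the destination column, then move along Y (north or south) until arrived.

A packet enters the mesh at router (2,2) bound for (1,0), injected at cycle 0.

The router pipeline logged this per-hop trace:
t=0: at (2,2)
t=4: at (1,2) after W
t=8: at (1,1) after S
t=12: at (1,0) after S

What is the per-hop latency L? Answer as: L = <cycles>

L = 4

Δcyc across hop 0→1: 4 − 0 = 4.
Per-hop latency L = Δcyc = 4.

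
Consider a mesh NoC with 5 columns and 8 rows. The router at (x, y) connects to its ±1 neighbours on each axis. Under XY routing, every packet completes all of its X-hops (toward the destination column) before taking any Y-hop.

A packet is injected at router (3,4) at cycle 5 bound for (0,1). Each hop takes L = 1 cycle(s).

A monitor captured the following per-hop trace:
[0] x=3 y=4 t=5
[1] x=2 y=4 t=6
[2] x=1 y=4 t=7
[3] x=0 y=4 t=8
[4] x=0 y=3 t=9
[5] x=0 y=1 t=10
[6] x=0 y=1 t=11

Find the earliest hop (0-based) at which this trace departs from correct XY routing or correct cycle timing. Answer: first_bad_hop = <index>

hop 1: step (-1,+0), +1 cyc — ok
hop 2: step (-1,+0), +1 cyc — ok
hop 3: step (-1,+0), +1 cyc — ok
hop 4: step (+0,-1), +1 cyc — ok
hop 5: step (+0,-2), +1 cyc — BAD: non-unit step

first_bad_hop = 5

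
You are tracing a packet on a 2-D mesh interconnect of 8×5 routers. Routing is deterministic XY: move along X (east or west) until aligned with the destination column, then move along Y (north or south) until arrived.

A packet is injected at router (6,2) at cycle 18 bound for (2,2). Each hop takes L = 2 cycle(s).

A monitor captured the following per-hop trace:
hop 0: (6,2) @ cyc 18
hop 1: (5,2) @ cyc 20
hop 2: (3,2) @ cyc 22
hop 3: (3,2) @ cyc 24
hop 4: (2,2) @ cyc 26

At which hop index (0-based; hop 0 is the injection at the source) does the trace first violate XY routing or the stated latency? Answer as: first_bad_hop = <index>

hop 1: step (-1,+0), +2 cyc — ok
hop 2: step (-2,+0), +2 cyc — BAD: non-unit step

first_bad_hop = 2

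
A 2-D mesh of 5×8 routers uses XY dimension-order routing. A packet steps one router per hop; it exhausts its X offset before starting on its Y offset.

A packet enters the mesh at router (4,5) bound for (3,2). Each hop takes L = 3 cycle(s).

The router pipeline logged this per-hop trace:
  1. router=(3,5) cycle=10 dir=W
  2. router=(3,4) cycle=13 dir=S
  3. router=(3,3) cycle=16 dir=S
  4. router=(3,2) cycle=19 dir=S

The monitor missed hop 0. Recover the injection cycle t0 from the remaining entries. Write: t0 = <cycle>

t0 = 7

The first recorded entry is hop 1 at cycle 10.
t0 = cyc[1] − L = 10 − 3 = 7.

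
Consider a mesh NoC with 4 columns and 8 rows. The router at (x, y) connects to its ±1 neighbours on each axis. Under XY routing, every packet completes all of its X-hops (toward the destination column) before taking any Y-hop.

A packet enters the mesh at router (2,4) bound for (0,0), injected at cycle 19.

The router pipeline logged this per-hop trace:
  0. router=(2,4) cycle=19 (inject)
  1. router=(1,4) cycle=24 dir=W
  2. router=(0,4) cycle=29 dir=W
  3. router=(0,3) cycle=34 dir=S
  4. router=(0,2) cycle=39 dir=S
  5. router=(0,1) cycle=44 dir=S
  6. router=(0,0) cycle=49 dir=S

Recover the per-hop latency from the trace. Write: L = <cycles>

cyc[1] − cyc[0] = 24 − 19 = 5.
Each hop adds L, hence L = 5.

L = 5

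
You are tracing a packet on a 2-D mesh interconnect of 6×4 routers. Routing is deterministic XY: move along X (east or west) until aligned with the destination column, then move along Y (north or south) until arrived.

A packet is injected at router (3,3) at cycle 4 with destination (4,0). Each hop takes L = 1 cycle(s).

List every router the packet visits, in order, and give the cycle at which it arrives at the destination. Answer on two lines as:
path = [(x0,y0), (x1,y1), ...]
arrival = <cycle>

hop 0: (3,3) @ cyc 4
hop 1: (4,3) @ cyc 5  [E]
hop 2: (4,2) @ cyc 6  [S]
hop 3: (4,1) @ cyc 7  [S]
hop 4: (4,0) @ cyc 8  [S]

path = [(3,3), (4,3), (4,2), (4,1), (4,0)]
arrival = 8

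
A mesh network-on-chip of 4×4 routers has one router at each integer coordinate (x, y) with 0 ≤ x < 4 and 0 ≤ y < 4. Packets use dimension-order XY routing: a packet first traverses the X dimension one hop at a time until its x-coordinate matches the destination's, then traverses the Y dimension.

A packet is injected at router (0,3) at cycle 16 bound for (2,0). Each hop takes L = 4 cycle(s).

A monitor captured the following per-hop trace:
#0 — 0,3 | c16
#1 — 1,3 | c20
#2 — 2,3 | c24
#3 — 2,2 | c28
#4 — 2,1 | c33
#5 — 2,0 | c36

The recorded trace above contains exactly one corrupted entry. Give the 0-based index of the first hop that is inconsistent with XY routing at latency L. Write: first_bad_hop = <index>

[1] (+1,+0) / 4c ⇒ ok
[2] (+1,+0) / 4c ⇒ ok
[3] (+0,-1) / 4c ⇒ ok
[4] (+0,-1) / 5c ⇒ BAD: Δcyc=5≠L

first_bad_hop = 4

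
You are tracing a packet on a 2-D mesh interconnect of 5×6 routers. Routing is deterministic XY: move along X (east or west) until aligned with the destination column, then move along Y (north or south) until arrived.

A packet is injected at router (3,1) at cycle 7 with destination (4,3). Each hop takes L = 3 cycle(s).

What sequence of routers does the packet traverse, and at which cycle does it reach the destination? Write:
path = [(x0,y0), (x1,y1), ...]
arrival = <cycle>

#0 — 3,1 | c7
#1 — 4,1 | c10 | E
#2 — 4,2 | c13 | N
#3 — 4,3 | c16 | N

path = [(3,1), (4,1), (4,2), (4,3)]
arrival = 16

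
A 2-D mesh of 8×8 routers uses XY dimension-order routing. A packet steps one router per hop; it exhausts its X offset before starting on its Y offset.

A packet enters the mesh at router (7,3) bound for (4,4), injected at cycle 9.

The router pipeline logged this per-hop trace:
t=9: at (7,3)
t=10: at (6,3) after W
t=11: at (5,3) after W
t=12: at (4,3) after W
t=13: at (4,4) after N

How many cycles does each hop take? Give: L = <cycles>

Between hops 0 and 1 the cycle counter advances 10 − 9 = 1.
One hop costs L cycles, so L = 1.

L = 1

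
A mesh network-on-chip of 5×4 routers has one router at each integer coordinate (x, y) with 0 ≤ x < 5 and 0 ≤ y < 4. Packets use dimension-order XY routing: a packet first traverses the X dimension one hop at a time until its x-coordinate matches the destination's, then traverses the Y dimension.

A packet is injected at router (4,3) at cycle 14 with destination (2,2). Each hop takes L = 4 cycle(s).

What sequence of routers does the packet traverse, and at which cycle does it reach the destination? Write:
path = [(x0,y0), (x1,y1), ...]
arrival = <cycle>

t=14: at (4,3)
t=18: at (3,3) after W
t=22: at (2,3) after W
t=26: at (2,2) after S

path = [(4,3), (3,3), (2,3), (2,2)]
arrival = 26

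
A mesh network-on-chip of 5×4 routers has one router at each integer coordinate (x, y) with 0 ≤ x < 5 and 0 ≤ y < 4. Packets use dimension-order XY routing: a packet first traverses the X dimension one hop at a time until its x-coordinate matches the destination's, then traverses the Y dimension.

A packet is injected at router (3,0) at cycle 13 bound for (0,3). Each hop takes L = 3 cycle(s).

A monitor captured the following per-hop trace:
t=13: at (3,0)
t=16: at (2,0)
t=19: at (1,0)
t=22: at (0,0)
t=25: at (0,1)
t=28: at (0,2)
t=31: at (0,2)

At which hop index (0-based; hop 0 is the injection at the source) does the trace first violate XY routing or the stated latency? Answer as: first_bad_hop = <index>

check 1→ d=(-1,0) cyc+3: ok
check 2→ d=(-1,0) cyc+3: ok
check 3→ d=(-1,0) cyc+3: ok
check 4→ d=(0,1) cyc+3: ok
check 5→ d=(0,1) cyc+3: ok
check 6→ d=(0,0) cyc+3: BAD: non-unit step

first_bad_hop = 6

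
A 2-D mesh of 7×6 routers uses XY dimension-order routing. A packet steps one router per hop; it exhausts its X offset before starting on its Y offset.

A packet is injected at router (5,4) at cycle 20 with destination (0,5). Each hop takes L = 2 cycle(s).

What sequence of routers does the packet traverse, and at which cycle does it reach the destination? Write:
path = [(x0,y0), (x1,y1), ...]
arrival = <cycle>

src (5,4)  cyc=20
W→(4,4)  cyc=22
W→(3,4)  cyc=24
W→(2,4)  cyc=26
W→(1,4)  cyc=28
W→(0,4)  cyc=30
N→(0,5)  cyc=32

path = [(5,4), (4,4), (3,4), (2,4), (1,4), (0,4), (0,5)]
arrival = 32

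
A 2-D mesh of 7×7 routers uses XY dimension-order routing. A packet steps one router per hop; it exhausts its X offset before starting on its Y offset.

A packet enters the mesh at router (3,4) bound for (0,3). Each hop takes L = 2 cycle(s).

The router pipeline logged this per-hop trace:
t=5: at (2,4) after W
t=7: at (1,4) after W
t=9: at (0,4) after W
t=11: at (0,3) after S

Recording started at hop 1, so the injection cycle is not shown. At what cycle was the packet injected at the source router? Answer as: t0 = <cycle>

cyc[1] = 5 and cyc[k] = t0 + k·L for every k.
So t0 = 5 − 1·2 = 3.

t0 = 3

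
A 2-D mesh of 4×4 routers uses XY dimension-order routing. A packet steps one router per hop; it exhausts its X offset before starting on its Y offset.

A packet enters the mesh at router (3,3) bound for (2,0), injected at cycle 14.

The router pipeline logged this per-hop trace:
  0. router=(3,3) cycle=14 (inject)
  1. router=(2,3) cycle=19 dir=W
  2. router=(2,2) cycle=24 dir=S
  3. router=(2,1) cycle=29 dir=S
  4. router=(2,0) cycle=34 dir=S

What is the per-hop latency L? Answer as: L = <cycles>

L = 5

Δcyc across hop 0→1: 19 − 14 = 5.
That increment is L by definition: L = 5.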